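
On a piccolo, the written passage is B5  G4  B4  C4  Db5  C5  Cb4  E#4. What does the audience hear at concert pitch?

Written C4 on the piccolo sounds as C5, a perfect octave higher; apply that shift to every note.
B5 to B6
G4 to G5
B4 to B5
C4 to C5
Db5 to Db6
C5 to C6
Cb4 to Cb5
E#4 to E#5

B6 G5 B5 C5 Db6 C6 Cb5 E#5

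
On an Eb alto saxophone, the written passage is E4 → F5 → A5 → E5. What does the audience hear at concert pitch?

Written C4 on the Eb alto saxophone sounds as Eb3, a major sixth lower; apply that shift to every note.
E4 to G3
F5 to Ab4
A5 to C5
E5 to G4

G3 Ab4 C5 G4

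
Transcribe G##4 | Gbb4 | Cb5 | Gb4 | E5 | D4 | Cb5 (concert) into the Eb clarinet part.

E##4 Ebb4 Ab4 Eb4 C#5 B3 Ab4

Written C4 sounds as Eb4 on the Eb clarinet, so concert pitches are written a minor third down.
G##4 → E##4
Gbb4 → Ebb4
Cb5 → Ab4
Gb4 → Eb4
E5 → C#5
D4 → B3
Cb5 → Ab4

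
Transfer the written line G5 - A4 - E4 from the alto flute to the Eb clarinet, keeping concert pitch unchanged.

B4 C#4 G#3

First find concert pitch: the alto flute sounds a perfect fourth below written, so G5 A4 E4 sounds D5 E4 B3.
Then write for Eb clarinet: it sounds a minor third above written, so the part must be a minor third below concert.
D5 → B4
E4 → C#4
B3 → G#3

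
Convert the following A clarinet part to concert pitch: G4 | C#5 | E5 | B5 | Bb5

The A clarinet sounds a minor third below written, so transpose each written note down a minor third.
G4 → E4
C#5 → A#4
E5 → C#5
B5 → G#5
Bb5 → G5

E4 A#4 C#5 G#5 G5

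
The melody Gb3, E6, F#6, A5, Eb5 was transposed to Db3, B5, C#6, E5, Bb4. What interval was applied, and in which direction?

Take the first pair: Gb3 → Db3. G to D spans 4 letter names, so the interval is some kind of fourth.
Db3 to Gb3 is 5 semitones, which makes it a perfect fourth; the second version is lower, so the direction is down.
Checking another pair — Eb5 → Bb4 — gives the same interval.

down a perfect fourth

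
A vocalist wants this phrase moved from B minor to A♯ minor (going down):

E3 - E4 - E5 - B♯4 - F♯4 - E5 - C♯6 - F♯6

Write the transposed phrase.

From B down to A♯ is a minor second; apply that to each pitch.
E3 gives D#3
E4 gives D#4
E5 gives D#5
B#4 gives A##4
F#4 gives E#4
E5 gives D#5
C#6 gives B#5
F#6 gives E#6

D#3 D#4 D#5 A##4 E#4 D#5 B#5 E#6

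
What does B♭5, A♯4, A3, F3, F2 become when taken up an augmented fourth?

Bb5 gives E6
A#4 gives D##5
A3 gives D#4
F3 gives B3
F2 gives B2

E6 D##5 D#4 B3 B2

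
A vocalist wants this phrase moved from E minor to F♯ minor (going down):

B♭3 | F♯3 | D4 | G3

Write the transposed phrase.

C3 G#2 E3 A2

From E down to F♯ is a minor seventh; apply that to each pitch.
Bb3 → C3
F#3 → G#2
D4 → E3
G3 → A2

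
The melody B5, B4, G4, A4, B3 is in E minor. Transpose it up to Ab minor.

Eb6 Eb5 Cb5 Db5 Eb4

E minor to Ab minor up is a diminished fourth, so every note moves up by that interval.
B5 to Eb6
B4 to Eb5
G4 to Cb5
A4 to Db5
B3 to Eb4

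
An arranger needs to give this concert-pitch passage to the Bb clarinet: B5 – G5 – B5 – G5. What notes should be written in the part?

C#6 A5 C#6 A5

The Bb clarinet sounds a major second below written, so the written part must be a major second above concert — transpose each note up.
B5 -> C#6
G5 -> A5
B5 -> C#6
G5 -> A5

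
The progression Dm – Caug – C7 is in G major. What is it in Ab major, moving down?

Ebm Dbaug Db7

G major down to Ab major is a major seventh; each chord root moves by that interval while the quality stays the same.
Dm: root D down a major seventh → Eb, giving Ebm.
Caug: root C down a major seventh → Db, giving Dbaug.
C7: root C down a major seventh → Db, giving Db7.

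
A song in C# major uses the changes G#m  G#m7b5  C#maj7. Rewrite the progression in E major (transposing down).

Bm Bm7b5 Emaj7

C# major down to E major is a major sixth; each chord root moves by that interval while the quality stays the same.
G#m: root G# down a major sixth → B, giving Bm.
G#m7b5: root G# down a major sixth → B, giving Bm7b5.
C#maj7: root C# down a major sixth → E, giving Emaj7.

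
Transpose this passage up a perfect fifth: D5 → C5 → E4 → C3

A5 G5 B4 G3

D5: a fifth up reaches A, and 7 semitones makes it A5.
A perfect fifth up from C5 gives G5.
E4 up a perfect fifth is B4.
C3 up a perfect fifth is G3.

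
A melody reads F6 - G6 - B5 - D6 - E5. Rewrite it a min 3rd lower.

D6 E6 G#5 B5 C#5

F6 -> D6
G6 -> E6
B5 -> G#5
D6 -> B5
E5 -> C#5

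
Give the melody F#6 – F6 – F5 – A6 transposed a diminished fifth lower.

F#6 -> B#5
F6 -> B5
F5 -> B4
A6 -> D#6

B#5 B5 B4 D#6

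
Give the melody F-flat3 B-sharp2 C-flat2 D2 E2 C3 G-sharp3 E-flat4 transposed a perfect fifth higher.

Fb3 → Cb4
B#2 → F##3
Cb2 → Gb2
D2 → A2
E2 → B2
C3 → G3
G#3 → D#4
Eb4 → Bb4

Cb4 F##3 Gb2 A2 B2 G3 D#4 Bb4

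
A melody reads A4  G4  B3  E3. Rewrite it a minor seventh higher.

G5 F5 A4 D4

A minor seventh up from A4 gives G5.
A minor seventh up from G4 gives F5.
A minor seventh up from B3 gives A4.
A minor seventh up from E3 gives D4.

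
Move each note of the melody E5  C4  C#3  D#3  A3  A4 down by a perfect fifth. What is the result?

A4 F3 F#2 G#2 D3 D4

E5: a fifth down reaches A, and 7 semitones makes it A4.
A perfect fifth down from C4 gives F3.
C#3 down a perfect fifth is F#2.
A perfect fifth down from D#3 gives G#2.
A perfect fifth down from A3 gives D3.
A perfect fifth down from A4 gives D4.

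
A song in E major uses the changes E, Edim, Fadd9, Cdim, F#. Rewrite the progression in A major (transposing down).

E major down to A major is a perfect fifth; each chord root moves by that interval while the quality stays the same.
E: root E down a perfect fifth → A, giving A.
Edim: root E down a perfect fifth → A, giving Adim.
Fadd9: root F down a perfect fifth → Bb, giving Bbadd9.
Cdim: root C down a perfect fifth → F, giving Fdim.
F#: root F# down a perfect fifth → B, giving B.

A Adim Bbadd9 Fdim B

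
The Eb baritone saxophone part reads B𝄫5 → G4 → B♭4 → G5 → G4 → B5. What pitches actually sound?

Dbb4 Bb2 Db3 Bb3 Bb2 D4

Written C4 on the Eb baritone saxophone sounds as Eb2, a major thirteenth lower; apply that shift to every note.
Bbb5 gives Dbb4
G4 gives Bb2
Bb4 gives Db3
G5 gives Bb3
G4 gives Bb2
B5 gives D4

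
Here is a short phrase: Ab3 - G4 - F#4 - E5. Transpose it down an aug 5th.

Ab3 to Dbb3
G4 to Cb4
F#4 to Bb3
E5 to Ab4

Dbb3 Cb4 Bb3 Ab4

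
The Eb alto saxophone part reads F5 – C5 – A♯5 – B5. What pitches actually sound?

Ab4 Eb4 C#5 D5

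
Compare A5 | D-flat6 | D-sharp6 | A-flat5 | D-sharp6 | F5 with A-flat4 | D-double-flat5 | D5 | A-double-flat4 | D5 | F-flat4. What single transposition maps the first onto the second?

down an augmented octave

From A5 to Ab4 is 8 letter names — an octave of some quality.
Ab4 to A5 is 13 semitones, which makes it an augmented octave; the second version is lower, so the direction is down.
Checking another pair — F5 → Fb4 — gives the same interval.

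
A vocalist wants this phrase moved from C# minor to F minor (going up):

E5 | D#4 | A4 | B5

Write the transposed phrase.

Ab5 G4 Db5 Eb6

From C# up to F is a diminished fourth; apply that to each pitch.
E5 becomes Ab5
D#4 becomes G4
A4 becomes Db5
B5 becomes Eb6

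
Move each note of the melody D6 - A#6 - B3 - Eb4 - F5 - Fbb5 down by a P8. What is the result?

D5 A#5 B2 Eb3 F4 Fbb4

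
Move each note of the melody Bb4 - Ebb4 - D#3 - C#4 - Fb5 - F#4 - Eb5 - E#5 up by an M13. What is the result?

G6 Cb6 B#4 A#5 Db7 D#6 C7 C##7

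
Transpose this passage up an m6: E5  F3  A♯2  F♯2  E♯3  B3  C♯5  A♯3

C6 Db4 F#3 D3 C#4 G4 A5 F#4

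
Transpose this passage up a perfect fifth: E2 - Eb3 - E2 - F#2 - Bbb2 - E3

B2 Bb3 B2 C#3 Fb3 B3

E2 → B2
Eb3 → Bb3
E2 → B2
F#2 → C#3
Bbb2 → Fb3
E3 → B3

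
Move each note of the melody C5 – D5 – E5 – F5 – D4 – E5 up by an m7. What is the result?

Bb5 C6 D6 Eb6 C5 D6

C5 up a minor seventh is Bb5.
D5 up a minor seventh is C6.
E5: a seventh up reaches D, and 10 semitones makes it D6.
A minor seventh up from F5 gives Eb6.
D4 up a minor seventh is C5.
E5 up a minor seventh is D6.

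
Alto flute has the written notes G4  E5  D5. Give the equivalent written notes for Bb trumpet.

E4 C#5 B4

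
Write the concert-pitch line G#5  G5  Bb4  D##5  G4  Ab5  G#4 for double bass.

G#6 G6 Bb5 D##6 G5 Ab6 G#5

Written C4 sounds as C3 on the double bass, so concert pitches are written a perfect octave up.
G#5 to G#6
G5 to G6
Bb4 to Bb5
D##5 to D##6
G4 to G5
Ab5 to Ab6
G#4 to G#5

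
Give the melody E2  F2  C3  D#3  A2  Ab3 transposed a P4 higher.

A2 Bb2 F3 G#3 D3 Db4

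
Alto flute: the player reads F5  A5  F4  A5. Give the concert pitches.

The alto flute sounds a perfect fourth below written, so transpose each written note down a perfect fourth.
F5 becomes C5
A5 becomes E5
F4 becomes C4
A5 becomes E5

C5 E5 C4 E5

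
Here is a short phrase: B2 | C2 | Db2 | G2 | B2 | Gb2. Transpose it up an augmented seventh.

An augmented seventh up from B2 gives A##3.
C2: a seventh up reaches B, and 12 semitones makes it B#2.
Db2 up an augmented seventh is C#3.
G2: a seventh up reaches F, and 12 semitones makes it F##3.
B2 up an augmented seventh is A##3.
Gb2: a seventh up reaches F, and 12 semitones makes it F#3.

A##3 B#2 C#3 F##3 A##3 F#3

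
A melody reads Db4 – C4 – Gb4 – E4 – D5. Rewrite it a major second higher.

Eb4 D4 Ab4 F#4 E5

Db4 to Eb4
C4 to D4
Gb4 to Ab4
E4 to F#4
D5 to E5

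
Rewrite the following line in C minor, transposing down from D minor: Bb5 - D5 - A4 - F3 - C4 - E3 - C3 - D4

From D down to C is a major second; apply that to each pitch.
Bb5 becomes Ab5
D5 becomes C5
A4 becomes G4
F3 becomes Eb3
C4 becomes Bb3
E3 becomes D3
C3 becomes Bb2
D4 becomes C4

Ab5 C5 G4 Eb3 Bb3 D3 Bb2 C4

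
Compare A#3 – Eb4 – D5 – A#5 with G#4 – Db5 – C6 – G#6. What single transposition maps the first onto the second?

up a minor seventh

Take the first pair: A#3 → G#4. A to G spans 7 letter names, so the interval is some kind of seventh.
A#3 to G#4 is 10 semitones, which makes it a minor seventh; the second version is higher, so the direction is up.
Checking another pair — A#5 → G#6 — gives the same interval.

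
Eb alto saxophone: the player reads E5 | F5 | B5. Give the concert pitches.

G4 Ab4 D5

The Eb alto saxophone sounds a major sixth below written, so transpose each written note down a major sixth.
E5 -> G4
F5 -> Ab4
B5 -> D5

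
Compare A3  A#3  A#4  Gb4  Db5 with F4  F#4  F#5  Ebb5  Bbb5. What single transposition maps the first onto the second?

up a minor sixth

Take the first pair: A3 → F4. A to F spans 6 letter names, so the interval is some kind of sixth.
A3 to F4 is 8 semitones, which makes it a minor sixth; the second version is higher, so the direction is up.
Checking another pair — Db5 → Bbb5 — gives the same interval.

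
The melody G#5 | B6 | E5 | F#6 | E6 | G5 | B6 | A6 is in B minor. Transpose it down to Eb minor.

From B down to Eb is an augmented fifth; apply that to each pitch.
G#5 -> C5
B6 -> Eb6
E5 -> Ab4
F#6 -> Bb5
E6 -> Ab5
G5 -> Cb5
B6 -> Eb6
A6 -> Db6

C5 Eb6 Ab4 Bb5 Ab5 Cb5 Eb6 Db6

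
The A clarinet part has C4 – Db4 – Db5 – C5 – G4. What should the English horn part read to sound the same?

First find concert pitch: the A clarinet sounds a minor third below written, so C4 Db4 Db5 C5 G4 sounds A3 Bb3 Bb4 A4 E4.
Then write for English horn: it sounds a perfect fifth below written, so the part must be a perfect fifth above concert.
A3 → E4
Bb3 → F4
Bb4 → F5
A4 → E5
E4 → B4

E4 F4 F5 E5 B4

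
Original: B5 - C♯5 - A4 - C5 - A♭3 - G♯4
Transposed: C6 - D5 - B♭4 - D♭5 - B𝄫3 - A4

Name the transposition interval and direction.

up a minor second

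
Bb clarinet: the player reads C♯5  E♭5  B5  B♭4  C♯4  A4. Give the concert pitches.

B4 Db5 A5 Ab4 B3 G4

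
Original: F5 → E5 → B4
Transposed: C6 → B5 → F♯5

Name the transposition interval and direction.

up a perfect fifth

Take the first pair: F5 → C6. F to C spans 5 letter names, so the interval is some kind of fifth.
F5 to C6 is 7 semitones, which makes it a perfect fifth; the second version is higher, so the direction is up.
Checking another pair — B4 → F#5 — gives the same interval.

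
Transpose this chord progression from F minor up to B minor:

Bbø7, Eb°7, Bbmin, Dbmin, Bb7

Eø7 A°7 Emin Gmin E7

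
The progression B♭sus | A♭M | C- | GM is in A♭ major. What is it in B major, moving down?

A♭ major down to B major is a diminished seventh; each chord root moves by that interval while the quality stays the same.
B♭sus: root B♭ down a diminished seventh → C#, giving C#sus.
A♭M: root A♭ down a diminished seventh → B, giving BM.
C-: root C down a diminished seventh → D#, giving D#-.
GM: root G down a diminished seventh → A#, giving A#M.

C#sus BM D#- A#M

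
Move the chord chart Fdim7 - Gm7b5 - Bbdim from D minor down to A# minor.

D minor down to A# minor is a diminished fourth; each chord root moves by that interval while the quality stays the same.
Fdim7: root F down a diminished fourth → C#, giving C#dim7.
Gm7b5: root G down a diminished fourth → D#, giving D#m7b5.
Bbdim: root Bb down a diminished fourth → F#, giving F#dim.

C#dim7 D#m7b5 F#dim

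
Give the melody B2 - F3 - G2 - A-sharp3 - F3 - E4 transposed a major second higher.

C#3 G3 A2 B#3 G3 F#4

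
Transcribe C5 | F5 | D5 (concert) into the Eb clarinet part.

A4 D5 B4

The Eb clarinet sounds a minor third above written, so the written part must be a minor third below concert — transpose each note down.
C5 to A4
F5 to D5
D5 to B4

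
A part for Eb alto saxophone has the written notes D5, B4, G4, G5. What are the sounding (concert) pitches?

F4 D4 Bb3 Bb4

Written C4 on the Eb alto saxophone sounds as Eb3, a major sixth lower; apply that shift to every note.
D5 to F4
B4 to D4
G4 to Bb3
G5 to Bb4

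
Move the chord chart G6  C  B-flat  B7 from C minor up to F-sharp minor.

C minor up to F-sharp minor is an augmented fourth; each chord root moves by that interval while the quality stays the same.
G6: root G up an augmented fourth → C#, giving C#6.
C: root C up an augmented fourth → F#, giving F#.
B-flat: root B-flat up an augmented fourth → E, giving E.
B7: root B up an augmented fourth → E#, giving E#7.

C#6 F# E E#7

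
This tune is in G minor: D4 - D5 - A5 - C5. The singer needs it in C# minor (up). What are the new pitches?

G#4 G#5 D#6 F#5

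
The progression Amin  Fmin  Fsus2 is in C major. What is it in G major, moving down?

Emin Cmin Csus2

C major down to G major is a perfect fourth; each chord root moves by that interval while the quality stays the same.
Amin: root A down a perfect fourth → E, giving Emin.
Fmin: root F down a perfect fourth → C, giving Cmin.
Fsus2: root F down a perfect fourth → C, giving Csus2.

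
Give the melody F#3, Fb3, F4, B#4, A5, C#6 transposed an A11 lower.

C2 Cbb2 Cb3 F#3 Eb4 G4

F#3: an eleventh down reaches C, and 18 semitones makes it C2.
Fb3: an eleventh down reaches C, and 18 semitones makes it Cbb2.
F4 down an augmented eleventh is Cb3.
An augmented eleventh down from B#4 gives F#3.
An augmented eleventh down from A5 gives Eb4.
An augmented eleventh down from C#6 gives G4.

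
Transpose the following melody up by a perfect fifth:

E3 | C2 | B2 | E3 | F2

B3 G2 F#3 B3 C3

E3 up a perfect fifth is B3.
C2: a fifth up reaches G, and 7 semitones makes it G2.
B2 up a perfect fifth is F#3.
E3: a fifth up reaches B, and 7 semitones makes it B3.
F2: a fifth up reaches C, and 7 semitones makes it C3.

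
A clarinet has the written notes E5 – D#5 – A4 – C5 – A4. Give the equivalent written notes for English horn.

G#5 F##5 C#5 E5 C#5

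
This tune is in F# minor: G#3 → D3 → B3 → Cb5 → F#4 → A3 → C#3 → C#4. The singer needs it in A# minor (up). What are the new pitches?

B#3 F#3 D#4 Eb5 A#4 C#4 E#3 E#4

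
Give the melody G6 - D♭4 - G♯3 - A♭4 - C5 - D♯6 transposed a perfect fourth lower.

G6 to D6
Db4 to Ab3
G#3 to D#3
Ab4 to Eb4
C5 to G4
D#6 to A#5

D6 Ab3 D#3 Eb4 G4 A#5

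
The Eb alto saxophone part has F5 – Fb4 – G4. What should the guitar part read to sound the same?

First find concert pitch: the Eb alto saxophone sounds a major sixth below written, so F5 Fb4 G4 sounds Ab4 Abb3 Bb3.
Then write for guitar: it sounds a perfect octave below written, so the part must be a perfect octave above concert.
Ab4 → Ab5
Abb3 → Abb4
Bb3 → Bb4

Ab5 Abb4 Bb4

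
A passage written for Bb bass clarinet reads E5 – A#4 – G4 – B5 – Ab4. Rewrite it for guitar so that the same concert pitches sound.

First find concert pitch: the Bb bass clarinet sounds a major ninth below written, so E5 A#4 G4 B5 Ab4 sounds D4 G#3 F3 A4 Gb3.
Then write for guitar: it sounds a perfect octave below written, so the part must be a perfect octave above concert.
D4 → D5
G#3 → G#4
F3 → F4
A4 → A5
Gb3 → Gb4

D5 G#4 F4 A5 Gb4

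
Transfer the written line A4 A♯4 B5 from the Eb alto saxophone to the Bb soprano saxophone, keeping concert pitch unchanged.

D4 D#4 E5

First find concert pitch: the Eb alto saxophone sounds a major sixth below written, so A4 A♯4 B5 sounds C4 C#4 D5.
Then write for Bb soprano saxophone: it sounds a major second below written, so the part must be a major second above concert.
C4 → D4
C#4 → D#4
D5 → E5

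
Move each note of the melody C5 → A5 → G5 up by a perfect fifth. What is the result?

G5 E6 D6

C5 gives G5
A5 gives E6
G5 gives D6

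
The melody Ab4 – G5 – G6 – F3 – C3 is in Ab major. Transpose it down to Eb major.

Ab major to Eb major down is a perfect fourth, so every note moves down by that interval.
Ab4 to Eb4
G5 to D5
G6 to D6
F3 to C3
C3 to G2

Eb4 D5 D6 C3 G2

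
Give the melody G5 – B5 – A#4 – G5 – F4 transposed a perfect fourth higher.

G5 -> C6
B5 -> E6
A#4 -> D#5
G5 -> C6
F4 -> Bb4

C6 E6 D#5 C6 Bb4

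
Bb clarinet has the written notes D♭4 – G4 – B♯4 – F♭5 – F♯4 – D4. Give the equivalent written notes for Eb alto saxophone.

Ab4 D5 F##5 Cb6 C#5 A4

First find concert pitch: the Bb clarinet sounds a major second below written, so D♭4 G4 B♯4 F♭5 F♯4 D4 sounds Cb4 F4 A#4 Ebb5 E4 C4.
Then write for Eb alto saxophone: it sounds a major sixth below written, so the part must be a major sixth above concert.
Cb4 → Ab4
F4 → D5
A#4 → F##5
Ebb5 → Cb6
E4 → C#5
C4 → A4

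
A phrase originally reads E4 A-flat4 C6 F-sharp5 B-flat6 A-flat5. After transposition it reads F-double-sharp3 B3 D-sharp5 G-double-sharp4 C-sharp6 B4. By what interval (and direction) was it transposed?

From E4 to F##3 is 7 letter names — a seventh of some quality.
F##3 to E4 is 9 semitones, which makes it a diminished seventh; the second version is lower, so the direction is down.
Checking another pair — Ab5 → B4 — gives the same interval.

down a diminished seventh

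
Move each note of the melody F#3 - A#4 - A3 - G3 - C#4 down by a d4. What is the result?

C##3 E##4 E#3 D#3 G##3

F#3 → C##3
A#4 → E##4
A3 → E#3
G3 → D#3
C#4 → G##3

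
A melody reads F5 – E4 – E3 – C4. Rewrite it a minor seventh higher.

Eb6 D5 D4 Bb4

F5 becomes Eb6
E4 becomes D5
E3 becomes D4
C4 becomes Bb4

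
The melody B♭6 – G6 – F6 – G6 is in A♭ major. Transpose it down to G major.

From A♭ down to G is a minor second; apply that to each pitch.
Bb6 gives A6
G6 gives F#6
F6 gives E6
G6 gives F#6

A6 F#6 E6 F#6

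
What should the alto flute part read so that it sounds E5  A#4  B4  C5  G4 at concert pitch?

Written C4 sounds as G3 on the alto flute, so concert pitches are written a perfect fourth up.
E5 → A5
A#4 → D#5
B4 → E5
C5 → F5
G4 → C5

A5 D#5 E5 F5 C5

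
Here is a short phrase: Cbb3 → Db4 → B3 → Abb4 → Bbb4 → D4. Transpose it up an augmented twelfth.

Gb4 A5 F##5 Eb6 F6 A#5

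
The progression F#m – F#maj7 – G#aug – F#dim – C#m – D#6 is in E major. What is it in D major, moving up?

E major up to D major is a minor seventh; each chord root moves by that interval while the quality stays the same.
F#m: root F# up a minor seventh → E, giving Em.
F#maj7: root F# up a minor seventh → E, giving Emaj7.
G#aug: root G# up a minor seventh → F#, giving F#aug.
F#dim: root F# up a minor seventh → E, giving Edim.
C#m: root C# up a minor seventh → B, giving Bm.
D#6: root D# up a minor seventh → C#, giving C#6.

Em Emaj7 F#aug Edim Bm C#6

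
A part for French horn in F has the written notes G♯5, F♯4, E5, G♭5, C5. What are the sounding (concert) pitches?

The French horn in F sounds a perfect fifth below written, so transpose each written note down a perfect fifth.
G#5 → C#5
F#4 → B3
E5 → A4
Gb5 → Cb5
C5 → F4

C#5 B3 A4 Cb5 F4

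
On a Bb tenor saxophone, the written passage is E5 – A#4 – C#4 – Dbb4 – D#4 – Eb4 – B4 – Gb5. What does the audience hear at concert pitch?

D4 G#3 B2 Cbb3 C#3 Db3 A3 Fb4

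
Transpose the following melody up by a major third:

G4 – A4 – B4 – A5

B4 C#5 D#5 C#6

G4 gives B4
A4 gives C#5
B4 gives D#5
A5 gives C#6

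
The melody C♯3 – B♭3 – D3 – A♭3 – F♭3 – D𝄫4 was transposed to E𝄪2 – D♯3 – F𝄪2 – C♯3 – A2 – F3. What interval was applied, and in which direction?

down a diminished sixth

Take the first pair: C#3 → E##2. C to E spans 6 letter names, so the interval is some kind of sixth.
E##2 to C#3 is 7 semitones, which makes it a diminished sixth; the second version is lower, so the direction is down.
Checking another pair — Dbb4 → F3 — gives the same interval.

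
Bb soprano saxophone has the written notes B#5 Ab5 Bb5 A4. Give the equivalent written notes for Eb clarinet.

First find concert pitch: the Bb soprano saxophone sounds a major second below written, so B#5 Ab5 Bb5 A4 sounds A#5 Gb5 Ab5 G4.
Then write for Eb clarinet: it sounds a minor third above written, so the part must be a minor third below concert.
A#5 → F##5
Gb5 → Eb5
Ab5 → F5
G4 → E4

F##5 Eb5 F5 E4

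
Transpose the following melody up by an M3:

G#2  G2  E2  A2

B#2 B2 G#2 C#3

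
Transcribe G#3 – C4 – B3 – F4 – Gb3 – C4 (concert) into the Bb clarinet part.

A#3 D4 C#4 G4 Ab3 D4

The Bb clarinet sounds a major second below written, so the written part must be a major second above concert — transpose each note up.
G#3 → A#3
C4 → D4
B3 → C#4
F4 → G4
Gb3 → Ab3
C4 → D4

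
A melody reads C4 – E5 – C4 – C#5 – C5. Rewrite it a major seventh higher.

B4 D#6 B4 B#5 B5

A major seventh up from C4 gives B4.
A major seventh up from E5 gives D#6.
A major seventh up from C4 gives B4.
C#5 up a major seventh is B#5.
C5 up a major seventh is B5.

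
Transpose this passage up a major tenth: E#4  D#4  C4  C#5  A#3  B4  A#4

A major tenth up from E#4 gives G##5.
D#4 up a major tenth is F##5.
C4 up a major tenth is E5.
C#5 up a major tenth is E#6.
A major tenth up from A#3 gives C##5.
B4 up a major tenth is D#6.
A#4 up a major tenth is C##6.

G##5 F##5 E5 E#6 C##5 D#6 C##6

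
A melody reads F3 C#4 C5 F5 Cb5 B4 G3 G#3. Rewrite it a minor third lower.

D3 A#3 A4 D5 Ab4 G#4 E3 E#3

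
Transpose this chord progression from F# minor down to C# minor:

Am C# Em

F# minor down to C# minor is a perfect fourth; each chord root moves by that interval while the quality stays the same.
Am: root A down a perfect fourth → E, giving Em.
C#: root C# down a perfect fourth → G#, giving G#.
Em: root E down a perfect fourth → B, giving Bm.

Em G# Bm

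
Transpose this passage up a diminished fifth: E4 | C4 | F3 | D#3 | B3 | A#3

A diminished fifth up from E4 gives Bb4.
C4: a fifth up reaches G, and 6 semitones makes it Gb4.
A diminished fifth up from F3 gives Cb4.
D#3 up a diminished fifth is A3.
B3: a fifth up reaches F, and 6 semitones makes it F4.
A#3: a fifth up reaches E, and 6 semitones makes it E4.

Bb4 Gb4 Cb4 A3 F4 E4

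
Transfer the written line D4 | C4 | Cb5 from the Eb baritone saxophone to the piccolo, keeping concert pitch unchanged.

F1 Eb1 Ebb2

First find concert pitch: the Eb baritone saxophone sounds a major thirteenth below written, so D4 C4 Cb5 sounds F2 Eb2 Ebb3.
Then write for piccolo: it sounds a perfect octave above written, so the part must be a perfect octave below concert.
F2 → F1
Eb2 → Eb1
Ebb3 → Ebb2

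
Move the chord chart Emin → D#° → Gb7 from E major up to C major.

Cmin B° Ebb7

E major up to C major is a minor sixth; each chord root moves by that interval while the quality stays the same.
Emin: root E up a minor sixth → C, giving Cmin.
D#°: root D# up a minor sixth → B, giving B°.
Gb7: root Gb up a minor sixth → Ebb, giving Ebb7.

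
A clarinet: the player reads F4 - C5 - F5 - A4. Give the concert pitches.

The A clarinet sounds a minor third below written, so transpose each written note down a minor third.
F4 → D4
C5 → A4
F5 → D5
A4 → F#4

D4 A4 D5 F#4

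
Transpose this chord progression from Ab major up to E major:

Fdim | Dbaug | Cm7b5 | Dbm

C#dim Aaug G#m7b5 Am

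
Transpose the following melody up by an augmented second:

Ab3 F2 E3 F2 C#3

B3 G#2 F##3 G#2 D##3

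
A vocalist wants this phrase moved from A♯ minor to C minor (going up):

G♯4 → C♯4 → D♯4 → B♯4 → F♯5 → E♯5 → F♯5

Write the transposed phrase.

Bb4 Eb4 F4 D5 Ab5 G5 Ab5

A♯ minor to C minor up is a diminished third, so every note moves up by that interval.
G#4 -> Bb4
C#4 -> Eb4
D#4 -> F4
B#4 -> D5
F#5 -> Ab5
E#5 -> G5
F#5 -> Ab5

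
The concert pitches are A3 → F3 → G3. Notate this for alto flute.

The alto flute sounds a perfect fourth below written, so the written part must be a perfect fourth above concert — transpose each note up.
A3 -> D4
F3 -> Bb3
G3 -> C4

D4 Bb3 C4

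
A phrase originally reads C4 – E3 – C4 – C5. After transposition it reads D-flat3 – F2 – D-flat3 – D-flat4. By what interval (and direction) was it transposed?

down a major seventh

Take the first pair: C4 → Db3. C to D spans 7 letter names, so the interval is some kind of seventh.
Db3 to C4 is 11 semitones, which makes it a major seventh; the second version is lower, so the direction is down.
Checking another pair — C5 → Db4 — gives the same interval.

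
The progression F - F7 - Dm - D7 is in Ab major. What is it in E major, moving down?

Ab major down to E major is a diminished fourth; each chord root moves by that interval while the quality stays the same.
F: root F down a diminished fourth → C#, giving C#.
F7: root F down a diminished fourth → C#, giving C#7.
Dm: root D down a diminished fourth → A#, giving A#m.
D7: root D down a diminished fourth → A#, giving A#7.

C# C#7 A#m A#7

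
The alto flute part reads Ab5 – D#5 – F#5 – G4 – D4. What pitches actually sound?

Eb5 A#4 C#5 D4 A3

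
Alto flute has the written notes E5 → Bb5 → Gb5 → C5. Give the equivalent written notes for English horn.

First find concert pitch: the alto flute sounds a perfect fourth below written, so E5 Bb5 Gb5 C5 sounds B4 F5 Db5 G4.
Then write for English horn: it sounds a perfect fifth below written, so the part must be a perfect fifth above concert.
B4 → F#5
F5 → C6
Db5 → Ab5
G4 → D5

F#5 C6 Ab5 D5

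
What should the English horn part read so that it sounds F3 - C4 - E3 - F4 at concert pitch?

C4 G4 B3 C5

Written C4 sounds as F3 on the English horn, so concert pitches are written a perfect fifth up.
F3 → C4
C4 → G4
E3 → B3
F4 → C5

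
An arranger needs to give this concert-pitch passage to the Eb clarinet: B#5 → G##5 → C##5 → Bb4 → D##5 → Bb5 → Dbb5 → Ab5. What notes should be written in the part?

G##5 E##5 A##4 G4 B##4 G5 Bbb4 F5

The Eb clarinet sounds a minor third above written, so the written part must be a minor third below concert — transpose each note down.
B#5 -> G##5
G##5 -> E##5
C##5 -> A##4
Bb4 -> G4
D##5 -> B##4
Bb5 -> G5
Dbb5 -> Bbb4
Ab5 -> F5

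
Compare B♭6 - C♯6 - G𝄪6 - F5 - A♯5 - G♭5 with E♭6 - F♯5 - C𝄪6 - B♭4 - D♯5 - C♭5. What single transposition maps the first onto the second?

From Bb6 to Eb6 is 5 letter names — a fifth of some quality.
Eb6 to Bb6 is 7 semitones, which makes it a perfect fifth; the second version is lower, so the direction is down.
Checking another pair — Gb5 → Cb5 — gives the same interval.

down a perfect fifth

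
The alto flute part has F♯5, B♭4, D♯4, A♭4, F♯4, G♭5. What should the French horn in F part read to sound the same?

First find concert pitch: the alto flute sounds a perfect fourth below written, so F♯5 B♭4 D♯4 A♭4 F♯4 G♭5 sounds C#5 F4 A#3 Eb4 C#4 Db5.
Then write for French horn in F: it sounds a perfect fifth below written, so the part must be a perfect fifth above concert.
C#5 → G#5
F4 → C5
A#3 → E#4
Eb4 → Bb4
C#4 → G#4
Db5 → Ab5

G#5 C5 E#4 Bb4 G#4 Ab5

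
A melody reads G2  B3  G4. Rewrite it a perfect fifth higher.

D3 F#4 D5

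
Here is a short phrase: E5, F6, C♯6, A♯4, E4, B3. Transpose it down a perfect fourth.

E5 gives B4
F6 gives C6
C#6 gives G#5
A#4 gives E#4
E4 gives B3
B3 gives F#3

B4 C6 G#5 E#4 B3 F#3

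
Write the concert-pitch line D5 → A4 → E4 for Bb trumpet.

E5 B4 F#4

The Bb trumpet sounds a major second below written, so the written part must be a major second above concert — transpose each note up.
D5 -> E5
A4 -> B4
E4 -> F#4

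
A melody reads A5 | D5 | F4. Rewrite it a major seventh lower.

A5 down a major seventh is Bb4.
A major seventh down from D5 gives Eb4.
A major seventh down from F4 gives Gb3.

Bb4 Eb4 Gb3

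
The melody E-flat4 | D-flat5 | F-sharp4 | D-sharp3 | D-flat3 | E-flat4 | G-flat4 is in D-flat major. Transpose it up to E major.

D-flat major to E major up is an augmented second, so every note moves up by that interval.
Eb4 to F#4
Db5 to E5
F#4 to G##4
D#3 to E##3
Db3 to E3
Eb4 to F#4
Gb4 to A4

F#4 E5 G##4 E##3 E3 F#4 A4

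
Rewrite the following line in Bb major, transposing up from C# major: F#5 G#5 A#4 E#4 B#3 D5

Eb6 F6 G5 D5 A4 Cb6

From C# up to Bb is a diminished seventh; apply that to each pitch.
F#5 to Eb6
G#5 to F6
A#4 to G5
E#4 to D5
B#3 to A4
D5 to Cb6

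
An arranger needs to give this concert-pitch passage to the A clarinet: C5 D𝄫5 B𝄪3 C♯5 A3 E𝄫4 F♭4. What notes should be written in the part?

The A clarinet sounds a minor third below written, so the written part must be a minor third above concert — transpose each note up.
C5 gives Eb5
Dbb5 gives Fbb5
B##3 gives D##4
C#5 gives E5
A3 gives C4
Ebb4 gives Gbb4
Fb4 gives Abb4

Eb5 Fbb5 D##4 E5 C4 Gbb4 Abb4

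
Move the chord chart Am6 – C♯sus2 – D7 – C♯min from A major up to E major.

Em6 G#sus2 A7 G#min

A major up to E major is a perfect fifth; each chord root moves by that interval while the quality stays the same.
Am6: root A up a perfect fifth → E, giving Em6.
C♯sus2: root C♯ up a perfect fifth → G#, giving G#sus2.
D7: root D up a perfect fifth → A, giving A7.
C♯min: root C♯ up a perfect fifth → G#, giving G#min.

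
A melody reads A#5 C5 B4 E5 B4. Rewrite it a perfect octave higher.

A#6 C6 B5 E6 B5

A#5 up a perfect octave is A#6.
A perfect octave up from C5 gives C6.
B4 up a perfect octave is B5.
E5 up a perfect octave is E6.
A perfect octave up from B4 gives B5.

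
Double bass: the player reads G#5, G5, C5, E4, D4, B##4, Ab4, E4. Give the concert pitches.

G#4 G4 C4 E3 D3 B##3 Ab3 E3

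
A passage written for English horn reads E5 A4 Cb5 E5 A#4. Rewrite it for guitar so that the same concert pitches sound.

A5 D5 Fb5 A5 D#5

First find concert pitch: the English horn sounds a perfect fifth below written, so E5 A4 Cb5 E5 A#4 sounds A4 D4 Fb4 A4 D#4.
Then write for guitar: it sounds a perfect octave below written, so the part must be a perfect octave above concert.
A4 → A5
D4 → D5
Fb4 → Fb5
A4 → A5
D#4 → D#5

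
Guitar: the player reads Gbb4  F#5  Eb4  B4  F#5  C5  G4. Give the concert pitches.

Gbb3 F#4 Eb3 B3 F#4 C4 G3

Written C4 on the guitar sounds as C3, a perfect octave lower; apply that shift to every note.
Gbb4 → Gbb3
F#5 → F#4
Eb4 → Eb3
B4 → B3
F#5 → F#4
C5 → C4
G4 → G3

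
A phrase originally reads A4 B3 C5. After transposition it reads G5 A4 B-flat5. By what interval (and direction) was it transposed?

up a minor seventh

Take the first pair: A4 → G5. A to G spans 7 letter names, so the interval is some kind of seventh.
A4 to G5 is 10 semitones, which makes it a minor seventh; the second version is higher, so the direction is up.
Checking another pair — C5 → Bb5 — gives the same interval.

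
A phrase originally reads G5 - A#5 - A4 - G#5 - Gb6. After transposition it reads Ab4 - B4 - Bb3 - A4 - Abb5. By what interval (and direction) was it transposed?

Take the first pair: G5 → Ab4. G to A spans 7 letter names, so the interval is some kind of seventh.
Ab4 to G5 is 11 semitones, which makes it a major seventh; the second version is lower, so the direction is down.
Checking another pair — Gb6 → Abb5 — gives the same interval.

down a major seventh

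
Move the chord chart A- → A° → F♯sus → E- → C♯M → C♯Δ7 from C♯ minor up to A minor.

F- F° Dsus C- AM AΔ7

C♯ minor up to A minor is a minor sixth; each chord root moves by that interval while the quality stays the same.
A-: root A up a minor sixth → F, giving F-.
A°: root A up a minor sixth → F, giving F°.
F♯sus: root F♯ up a minor sixth → D, giving Dsus.
E-: root E up a minor sixth → C, giving C-.
C♯M: root C♯ up a minor sixth → A, giving AM.
C♯Δ7: root C♯ up a minor sixth → A, giving AΔ7.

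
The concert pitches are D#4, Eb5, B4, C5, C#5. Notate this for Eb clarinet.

B#3 C5 G#4 A4 A#4

The Eb clarinet sounds a minor third above written, so the written part must be a minor third below concert — transpose each note down.
D#4 to B#3
Eb5 to C5
B4 to G#4
C5 to A4
C#5 to A#4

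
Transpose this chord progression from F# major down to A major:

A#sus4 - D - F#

C#sus4 F A

F# major down to A major is a major sixth; each chord root moves by that interval while the quality stays the same.
A#sus4: root A# down a major sixth → C#, giving C#sus4.
D: root D down a major sixth → F, giving F.
F#: root F# down a major sixth → A, giving A.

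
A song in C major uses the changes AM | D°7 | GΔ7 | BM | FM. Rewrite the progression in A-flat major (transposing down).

FM Bb°7 EbΔ7 GM DbM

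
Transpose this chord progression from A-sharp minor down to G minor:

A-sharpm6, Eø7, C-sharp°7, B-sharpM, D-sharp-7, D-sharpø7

A-sharp minor down to G minor is an augmented second; each chord root moves by that interval while the quality stays the same.
A-sharpm6: root A-sharp down an augmented second → G, giving Gm6.
Eø7: root E down an augmented second → Db, giving Dbø7.
C-sharp°7: root C-sharp down an augmented second → Bb, giving Bb°7.
B-sharpM: root B-sharp down an augmented second → A, giving AM.
D-sharp-7: root D-sharp down an augmented second → C, giving C-7.
D-sharpø7: root D-sharp down an augmented second → C, giving Cø7.

Gm6 Dbø7 Bb°7 AM C-7 Cø7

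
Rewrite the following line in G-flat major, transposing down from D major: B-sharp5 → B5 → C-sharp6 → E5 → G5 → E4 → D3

D major to G-flat major down is an augmented fifth, so every note moves down by that interval.
B#5 gives E5
B5 gives Eb5
C#6 gives F5
E5 gives Ab4
G5 gives Cb5
E4 gives Ab3
D3 gives Gb2

E5 Eb5 F5 Ab4 Cb5 Ab3 Gb2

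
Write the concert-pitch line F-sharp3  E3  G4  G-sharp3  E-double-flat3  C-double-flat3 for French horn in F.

C#4 B3 D5 D#4 Bbb3 Gbb3

The French horn in F sounds a perfect fifth below written, so the written part must be a perfect fifth above concert — transpose each note up.
F#3 gives C#4
E3 gives B3
G4 gives D5
G#3 gives D#4
Ebb3 gives Bbb3
Cbb3 gives Gbb3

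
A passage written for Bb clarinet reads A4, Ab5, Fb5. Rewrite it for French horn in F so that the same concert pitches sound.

First find concert pitch: the Bb clarinet sounds a major second below written, so A4 Ab5 Fb5 sounds G4 Gb5 Ebb5.
Then write for French horn in F: it sounds a perfect fifth below written, so the part must be a perfect fifth above concert.
G4 → D5
Gb5 → Db6
Ebb5 → Bbb5

D5 Db6 Bbb5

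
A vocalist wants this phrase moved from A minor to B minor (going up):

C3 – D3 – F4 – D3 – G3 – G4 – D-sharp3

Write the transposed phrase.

A minor to B minor up is a major second, so every note moves up by that interval.
C3 gives D3
D3 gives E3
F4 gives G4
D3 gives E3
G3 gives A3
G4 gives A4
D#3 gives E#3

D3 E3 G4 E3 A3 A4 E#3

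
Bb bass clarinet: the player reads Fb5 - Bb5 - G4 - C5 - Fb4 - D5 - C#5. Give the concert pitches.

Written C4 on the Bb bass clarinet sounds as Bb2, a major ninth lower; apply that shift to every note.
Fb5 → Ebb4
Bb5 → Ab4
G4 → F3
C5 → Bb3
Fb4 → Ebb3
D5 → C4
C#5 → B3

Ebb4 Ab4 F3 Bb3 Ebb3 C4 B3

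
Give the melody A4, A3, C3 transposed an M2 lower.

A4: a second down reaches G, and 2 semitones makes it G4.
A major second down from A3 gives G3.
A major second down from C3 gives Bb2.

G4 G3 Bb2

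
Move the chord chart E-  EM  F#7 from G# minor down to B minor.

G- GM A7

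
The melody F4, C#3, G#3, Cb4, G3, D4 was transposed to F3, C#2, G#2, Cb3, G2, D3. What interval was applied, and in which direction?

down a perfect octave

Take the first pair: F4 → F3. F to F spans 8 letter names, so the interval is some kind of octave.
F3 to F4 is 12 semitones, which makes it a perfect octave; the second version is lower, so the direction is down.
Checking another pair — D4 → D3 — gives the same interval.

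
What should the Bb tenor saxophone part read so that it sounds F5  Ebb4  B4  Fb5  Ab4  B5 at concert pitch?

G6 Fb5 C#6 Gb6 Bb5 C#7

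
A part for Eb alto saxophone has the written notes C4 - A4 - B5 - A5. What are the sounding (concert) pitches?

Eb3 C4 D5 C5

Written C4 on the Eb alto saxophone sounds as Eb3, a major sixth lower; apply that shift to every note.
C4 to Eb3
A4 to C4
B5 to D5
A5 to C5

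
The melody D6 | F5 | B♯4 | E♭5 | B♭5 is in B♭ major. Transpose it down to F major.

B♭ major to F major down is a perfect fourth, so every note moves down by that interval.
D6 -> A5
F5 -> C5
B#4 -> F##4
Eb5 -> Bb4
Bb5 -> F5

A5 C5 F##4 Bb4 F5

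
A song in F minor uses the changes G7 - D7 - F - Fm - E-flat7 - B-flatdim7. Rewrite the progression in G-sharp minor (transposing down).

A#7 E#7 G# G#m F#7 C#dim7

F minor down to G-sharp minor is a diminished seventh; each chord root moves by that interval while the quality stays the same.
G7: root G down a diminished seventh → A#, giving A#7.
D7: root D down a diminished seventh → E#, giving E#7.
F: root F down a diminished seventh → G#, giving G#.
Fm: root F down a diminished seventh → G#, giving G#m.
E-flat7: root E-flat down a diminished seventh → F#, giving F#7.
B-flatdim7: root B-flat down a diminished seventh → C#, giving C#dim7.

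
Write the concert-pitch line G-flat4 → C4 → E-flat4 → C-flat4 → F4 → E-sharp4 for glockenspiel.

Written C4 sounds as C6 on the glockenspiel, so concert pitches are written a perfect fifteenth down.
Gb4 to Gb2
C4 to C2
Eb4 to Eb2
Cb4 to Cb2
F4 to F2
E#4 to E#2

Gb2 C2 Eb2 Cb2 F2 E#2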